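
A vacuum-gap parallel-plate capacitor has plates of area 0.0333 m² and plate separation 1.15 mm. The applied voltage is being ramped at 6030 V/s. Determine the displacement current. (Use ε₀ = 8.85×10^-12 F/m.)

1.55×10^-6 A

The displacement current equals the charging current C dV/dt. With C = ε₀A/d = (8.85×10^-12)(0.0333)/(1.15×10^-3) = 2.563×10^-10 F, I_d = (2.563×10^-10)(6030) = 1.55×10^-6 A.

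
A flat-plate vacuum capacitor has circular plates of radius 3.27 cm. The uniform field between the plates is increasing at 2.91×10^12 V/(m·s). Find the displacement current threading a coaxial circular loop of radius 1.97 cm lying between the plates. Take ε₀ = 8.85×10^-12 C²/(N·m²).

I_d = ε₀ dΦ_E/dt = ε₀ πR² (dE/dt) = (8.85×10^-12)(3.359×10^-3)(2.91×10^12) = 0.08651 A through the full plate area.
Through an area πr² the displacement current is I_d·(πr²/πR²) = I_d (r/R)² = 0.0314 A.

0.0314 A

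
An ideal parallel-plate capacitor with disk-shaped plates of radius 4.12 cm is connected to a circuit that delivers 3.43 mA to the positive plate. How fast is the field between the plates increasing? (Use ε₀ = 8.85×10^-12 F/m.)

The displacement current between the plates equals the conduction current, I_d = 3.43 mA.
Inverting I_d = ε₀ A dE/dt gives dE/dt = 3.43×10^-3 / (8.85×10^-12 · 5.333×10^-3) = 7.27×10^10 V/(m·s).

7.27×10^10 V/(m·s)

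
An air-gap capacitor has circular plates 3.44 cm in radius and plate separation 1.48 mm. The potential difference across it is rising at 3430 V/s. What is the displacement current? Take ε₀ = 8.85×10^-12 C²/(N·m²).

The field between the plates is E = V/d, so dE/dt = (3430)/(1.48×10^-3 m) = 2.318×10^6 V/(m·s).
I_d = ε₀ A (dE/dt) = (8.85×10^-12)(3.718×10^-3)(2.318×10^6) = 7.63×10^-8 A.

7.63×10^-8 A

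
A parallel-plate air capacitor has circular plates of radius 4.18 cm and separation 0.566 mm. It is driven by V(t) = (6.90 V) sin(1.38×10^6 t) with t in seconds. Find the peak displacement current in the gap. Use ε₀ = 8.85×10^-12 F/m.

(dE/dt)_max = V₀ω/d = 1.682×10^10 V/(m·s); ω = 1.38×10^6 rad/s.
I_d,max = ε₀ A (dE/dt)_max = (8.85×10^-12)(5.489×10^-3)(1.682×10^10) = 8.17×10^-4 A.

8.17×10^-4 A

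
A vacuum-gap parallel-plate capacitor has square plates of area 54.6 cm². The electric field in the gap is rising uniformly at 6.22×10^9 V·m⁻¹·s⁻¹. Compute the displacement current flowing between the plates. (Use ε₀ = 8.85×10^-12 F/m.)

3.01×10^-4 A

The displacement current is ε₀ times dΦ_E/dt = ε₀ A dE/dt = (8.85×10^-12)(5.46×10^-3)(6.22×10^9) = 3.01×10^-4 A.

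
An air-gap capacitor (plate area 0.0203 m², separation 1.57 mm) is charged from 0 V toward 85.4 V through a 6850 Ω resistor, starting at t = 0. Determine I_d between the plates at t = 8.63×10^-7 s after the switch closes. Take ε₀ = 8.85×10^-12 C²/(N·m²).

With C = ε₀A/d = (8.85×10^-12)(0.0203)/(1.57×10^-3) = 1.144×10^-10 F, the time constant is τ = RC = 7.836×10^-7 s, so t/τ = 1.101 and e^(−t/τ) = 0.3325.
I_d = I_cond = (V₀/R) e^(−t/τ) = (0.01247)(0.3325) = 4.15×10^-3 A.

4.15×10^-3 A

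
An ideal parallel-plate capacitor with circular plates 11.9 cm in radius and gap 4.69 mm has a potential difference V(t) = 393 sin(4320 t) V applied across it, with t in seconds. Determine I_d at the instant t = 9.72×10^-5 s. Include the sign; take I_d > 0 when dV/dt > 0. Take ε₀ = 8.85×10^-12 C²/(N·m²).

1.30×10^-4 A

dV/dt = (393)(4320)·cos(0.419904) = 1.550×10^6 V/s.
I_d = C dV/dt with C = ε₀A/d = (8.85×10^-12)(0.04449)/(4.69×10^-3) = 8.395×10^-11 F, so I_d = (8.395×10^-11)(1.550×10^6) = 1.30×10^-4 A.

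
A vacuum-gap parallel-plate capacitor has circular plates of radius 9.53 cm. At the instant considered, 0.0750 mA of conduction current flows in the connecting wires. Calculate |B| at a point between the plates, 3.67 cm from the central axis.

6.06×10^-11 T

No conduction current crosses the gap, so I_d there equals the 7.50×10^-5 A in the leads.
∮B·dl = μ₀ I_d,enc with I_d,enc = I_d r²/R² = 1.112×10^-5 A; so B = μ₀ I_d,enc/(2πr) = 6.06×10^-11 T.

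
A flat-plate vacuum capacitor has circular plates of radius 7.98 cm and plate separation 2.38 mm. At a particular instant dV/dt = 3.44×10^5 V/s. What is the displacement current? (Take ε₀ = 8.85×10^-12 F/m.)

2.56×10^-5 A

The displacement current equals the charging current C dV/dt. With C = ε₀A/d = (8.85×10^-12)(0.02001)/(2.38×10^-3) = 7.441×10^-11 F, I_d = (7.441×10^-11)(3.44×10^5) = 2.56×10^-5 A.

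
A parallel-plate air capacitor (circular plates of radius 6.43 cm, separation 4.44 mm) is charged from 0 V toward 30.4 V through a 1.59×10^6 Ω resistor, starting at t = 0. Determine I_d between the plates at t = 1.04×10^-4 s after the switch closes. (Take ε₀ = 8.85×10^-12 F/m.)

With C = ε₀A/d = (8.85×10^-12)(0.01299)/(4.44×10^-3) = 2.589×10^-11 F, the time constant is τ = RC = 4.117×10^-5 s, so t/τ = 2.526 and e^(−t/τ) = 0.07998.
I_d = I_cond = (V₀/R) e^(−t/τ) = (1.912×10^-5)(0.07998) = 1.53×10^-6 A.

1.53×10^-6 A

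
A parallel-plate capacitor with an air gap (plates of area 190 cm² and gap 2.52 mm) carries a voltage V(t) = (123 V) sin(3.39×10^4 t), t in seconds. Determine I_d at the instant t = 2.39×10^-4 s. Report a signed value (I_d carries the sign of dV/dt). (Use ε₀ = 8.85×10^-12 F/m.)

dV/dt = (123)(3.39×10^4)·cos(8.1021) = -1.024×10^6 V/s.
I_d = C dV/dt with C = ε₀A/d = (8.85×10^-12)(0.0190)/(2.52×10^-3) = 6.673×10^-11 F, so I_d = (6.673×10^-11)(-1.024×10^6) = -6.83×10^-5 A.

-6.83×10^-5 A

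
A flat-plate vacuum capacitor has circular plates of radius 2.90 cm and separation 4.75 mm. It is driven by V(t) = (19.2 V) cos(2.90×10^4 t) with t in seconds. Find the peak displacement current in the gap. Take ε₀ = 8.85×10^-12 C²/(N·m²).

2.74×10^-6 A

C = ε₀A/d = (8.85×10^-12)(2.642×10^-3)/(4.75×10^-3) = 4.922×10^-12 F; ω = 2.90×10^4 rad/s.
I_d = C dV/dt, so |I_d|_max = C V₀ ω = (4.922×10^-12)(19.2)(2.90×10^4) = 2.74×10^-6 A.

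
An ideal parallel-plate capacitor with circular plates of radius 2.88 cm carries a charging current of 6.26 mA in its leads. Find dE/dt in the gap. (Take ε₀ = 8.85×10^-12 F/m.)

Charge continuity gives I_d = I = 6.26×10^-3 A between the plates.
Since I_d = ε₀ A dE/dt, dE/dt = I_d/(ε₀A) = (6.26×10^-3)/((8.85×10^-12)(2.606×10^-3)) = 2.71×10^11 V/(m·s).

2.71×10^11 V/(m·s)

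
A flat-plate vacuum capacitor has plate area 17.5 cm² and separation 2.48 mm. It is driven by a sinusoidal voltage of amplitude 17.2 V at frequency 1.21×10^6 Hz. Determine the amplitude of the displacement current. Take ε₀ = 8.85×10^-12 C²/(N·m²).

8.17×10^-4 A

(dE/dt)_max = V₀ω/d = 5.273×10^10 V/(m·s); ω = 2πf = 7.603×10^6 rad/s.
I_d,max = ε₀ A (dE/dt)_max = (8.85×10^-12)(1.75×10^-3)(5.273×10^10) = 8.17×10^-4 A.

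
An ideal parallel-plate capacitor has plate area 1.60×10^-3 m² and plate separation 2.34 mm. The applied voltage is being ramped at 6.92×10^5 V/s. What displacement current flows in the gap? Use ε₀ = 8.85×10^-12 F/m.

4.19×10^-6 A

The displacement current equals the charging current C dV/dt. With C = ε₀A/d = (8.85×10^-12)(1.60×10^-3)/(2.34×10^-3) = 6.051×10^-12 F, I_d = (6.051×10^-12)(6.92×10^5) = 4.19×10^-6 A.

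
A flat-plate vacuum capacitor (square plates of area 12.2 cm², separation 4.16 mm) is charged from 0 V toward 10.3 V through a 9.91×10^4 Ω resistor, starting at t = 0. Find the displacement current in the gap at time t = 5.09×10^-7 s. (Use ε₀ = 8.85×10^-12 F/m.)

1.44×10^-5 A

With C = ε₀A/d = (8.85×10^-12)(1.22×10^-3)/(4.16×10^-3) = 2.595×10^-12 F, the time constant is τ = RC = 2.572×10^-7 s, so t/τ = 1.979 and e^(−t/τ) = 0.1382.
I_d = I_cond = (V₀/R) e^(−t/τ) = (1.039×10^-4)(0.1382) = 1.44×10^-5 A.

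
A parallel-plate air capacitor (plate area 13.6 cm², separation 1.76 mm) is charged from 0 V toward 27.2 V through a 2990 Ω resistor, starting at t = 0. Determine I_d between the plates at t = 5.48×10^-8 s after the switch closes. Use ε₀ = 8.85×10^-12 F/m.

6.24×10^-4 A

With C = ε₀A/d = (8.85×10^-12)(1.36×10^-3)/(1.76×10^-3) = 6.839×10^-12 F, the time constant is τ = RC = 2.045×10^-8 s, so t/τ = 2.680 and e^(−t/τ) = 0.06856.
I_d = I_cond = (V₀/R) e^(−t/τ) = (9.097×10^-3)(0.06856) = 6.24×10^-4 A.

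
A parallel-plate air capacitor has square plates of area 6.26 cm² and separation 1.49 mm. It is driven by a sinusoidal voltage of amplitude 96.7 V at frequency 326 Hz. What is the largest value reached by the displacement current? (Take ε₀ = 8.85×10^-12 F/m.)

C = ε₀A/d = (8.85×10^-12)(6.26×10^-4)/(1.49×10^-3) = 3.718×10^-12 F; ω = 2πf = 2048 rad/s.
I_d = C dV/dt, so |I_d|_max = C V₀ ω = (3.718×10^-12)(96.7)(2048) = 7.36×10^-7 A.

7.36×10^-7 A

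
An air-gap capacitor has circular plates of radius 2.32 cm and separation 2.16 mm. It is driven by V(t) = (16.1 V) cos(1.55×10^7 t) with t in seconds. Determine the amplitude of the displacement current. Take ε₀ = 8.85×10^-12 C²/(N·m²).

C = ε₀A/d = (8.85×10^-12)(1.691×10^-3)/(2.16×10^-3) = 6.928×10^-12 F; ω = 1.55×10^7 rad/s.
I_d = C dV/dt, so |I_d|_max = C V₀ ω = (6.928×10^-12)(16.1)(1.55×10^7) = 1.73×10^-3 A.

1.73×10^-3 A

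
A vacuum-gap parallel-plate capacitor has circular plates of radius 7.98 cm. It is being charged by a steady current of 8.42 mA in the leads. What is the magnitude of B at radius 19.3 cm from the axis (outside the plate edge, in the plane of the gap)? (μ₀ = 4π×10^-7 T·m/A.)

8.73×10^-9 T

No conduction current crosses the gap, so I_d there equals the 8.42×10^-3 A in the leads.
With r > R the enclosed displacement current is the full I_d; B = μ₀ I_d / (2πr) = 8.73×10^-9 T.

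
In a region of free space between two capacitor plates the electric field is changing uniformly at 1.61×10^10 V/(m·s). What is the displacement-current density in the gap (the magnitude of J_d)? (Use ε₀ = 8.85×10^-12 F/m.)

J_d = ε₀ ∂E/∂t, so J_d = 0.142 A/m².

0.142 A/m²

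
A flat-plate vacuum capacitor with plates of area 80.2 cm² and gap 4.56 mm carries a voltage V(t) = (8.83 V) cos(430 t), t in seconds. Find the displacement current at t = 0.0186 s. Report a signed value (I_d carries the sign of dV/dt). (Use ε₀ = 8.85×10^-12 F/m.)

-5.85×10^-8 A

dV/dt = (8.83)(430)·−sin(7.998) = -3758 V/s.
I_d = C dV/dt with C = ε₀A/d = (8.85×10^-12)(8.02×10^-3)/(4.56×10^-3) = 1.557×10^-11 F, so I_d = (1.557×10^-11)(-3758) = -5.85×10^-8 A.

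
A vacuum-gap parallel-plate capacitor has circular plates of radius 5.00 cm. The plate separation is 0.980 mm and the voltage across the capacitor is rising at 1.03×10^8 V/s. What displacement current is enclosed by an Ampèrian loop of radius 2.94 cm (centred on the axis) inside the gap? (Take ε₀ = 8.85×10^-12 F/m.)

2.53×10^-3 A

dE/dt = (dV/dt)/d = 1.051×10^11 V/(m·s); I_d = ε₀(πR²)(dE/dt) = (8.85×10^-12)(7.854×10^-3)(1.051×10^11) = 7.305×10^-3 A.
The field is uniform, so I_d,enc = I_d (r/R)² = (7.305×10^-3)(2.94/5.00)² = 2.53×10^-3 A.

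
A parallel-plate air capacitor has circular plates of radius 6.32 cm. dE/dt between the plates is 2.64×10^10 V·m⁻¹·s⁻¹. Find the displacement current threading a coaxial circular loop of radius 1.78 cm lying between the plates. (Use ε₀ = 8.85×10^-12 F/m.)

2.33×10^-4 A

I_d = ε₀ dΦ_E/dt = ε₀ πR² (dE/dt) = (8.85×10^-12)(0.01255)(2.64×10^10) = 2.932×10^-3 A through the full plate area.
Through an area πr² the displacement current is I_d·(πr²/πR²) = I_d (r/R)² = 2.33×10^-4 A.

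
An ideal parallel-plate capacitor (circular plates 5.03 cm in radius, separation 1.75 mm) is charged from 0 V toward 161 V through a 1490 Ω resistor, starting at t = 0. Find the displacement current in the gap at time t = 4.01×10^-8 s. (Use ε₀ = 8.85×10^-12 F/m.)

0.0553 A

C = ε₀A/d = (8.85×10^-12)(7.949×10^-3)/(1.75×10^-3) = 4.020×10^-11 F, so τ = RC = 5.990×10^-8 s.
The conduction current is I(t) = (V₀/R) e^(−t/τ), and the displacement current between the plates equals it.
t/τ = 0.6694; I_d = (161/1490) · e^(−0.6694) = (0.1081)(0.5120) = 0.0553 A.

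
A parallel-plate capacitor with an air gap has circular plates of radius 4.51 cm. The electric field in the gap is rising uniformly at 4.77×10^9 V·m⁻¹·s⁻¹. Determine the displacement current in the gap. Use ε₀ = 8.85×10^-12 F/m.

2.70×10^-4 A

The displacement current is ε₀ times dΦ_E/dt = ε₀ A dE/dt = (8.85×10^-12)(6.390×10^-3)(4.77×10^9) = 2.70×10^-4 A.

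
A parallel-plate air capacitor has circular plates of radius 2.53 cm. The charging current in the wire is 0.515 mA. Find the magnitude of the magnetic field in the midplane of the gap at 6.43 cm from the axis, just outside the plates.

By continuity the displacement current in the gap matches the conduction current: I_d = 5.15×10^-4 A.
With r > R the enclosed displacement current is the full I_d; B = μ₀ I_d / (2πr) = 1.60×10^-9 T.

1.60×10^-9 T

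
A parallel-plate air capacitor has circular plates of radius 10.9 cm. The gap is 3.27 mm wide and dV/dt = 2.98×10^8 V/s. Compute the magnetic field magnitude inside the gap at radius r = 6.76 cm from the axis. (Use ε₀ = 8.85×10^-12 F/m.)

3.43×10^-8 T

With E = V/d, dE/dt = 9.113×10^10 V/(m·s) and πR² = 0.03733 m², giving I_d = ε₀ πR² dE/dt = 0.03011 A.
An Ampèrian loop of radius r encloses a fraction (r/R)² of I_d. Then B·2πr = μ₀ I_d (r/R)², giving B = μ₀ I_d r/(2πR²) = 3.43×10^-8 T.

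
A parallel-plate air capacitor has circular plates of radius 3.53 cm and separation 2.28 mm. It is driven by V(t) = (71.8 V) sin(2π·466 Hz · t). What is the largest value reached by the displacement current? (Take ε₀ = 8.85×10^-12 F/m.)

(dE/dt)_max = V₀ω/d = 9.221×10^7 V/(m·s); ω = 2πf = 2928 rad/s.
I_d,max = ε₀ A (dE/dt)_max = (8.85×10^-12)(3.915×10^-3)(9.221×10^7) = 3.19×10^-6 A.

3.19×10^-6 A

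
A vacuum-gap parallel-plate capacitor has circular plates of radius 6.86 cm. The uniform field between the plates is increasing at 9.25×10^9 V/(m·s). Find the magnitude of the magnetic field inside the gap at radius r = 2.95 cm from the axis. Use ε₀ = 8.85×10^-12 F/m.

1.52×10^-9 T

I_d = ε₀ dΦ_E/dt = ε₀ πR² (dE/dt) = (8.85×10^-12)(0.01478)(9.25×10^9) = 1.210×10^-3 A through the full plate area.
For r < R the Ampère–Maxwell law gives B(2πr) = μ₀ I_d (r²/R²), so B = μ₀ I_d r/(2πR²) = (4π×10^-7)(1.210×10^-3)(0.0295)/(2π·0.0686²) = 1.52×10^-9 T.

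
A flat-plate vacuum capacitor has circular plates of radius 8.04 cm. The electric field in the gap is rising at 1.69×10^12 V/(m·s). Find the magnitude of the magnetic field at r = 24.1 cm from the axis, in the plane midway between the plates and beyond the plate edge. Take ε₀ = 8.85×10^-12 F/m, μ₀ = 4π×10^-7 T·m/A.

2.52×10^-7 T

Through the whole plate area (πR² = 0.02031 m²), I_d = ε₀ πR² dE/dt = 0.3038 A.
Outside the plates the loop encloses all of I_d, so B·2πr = μ₀ I_d and B = 2.52×10^-7 T.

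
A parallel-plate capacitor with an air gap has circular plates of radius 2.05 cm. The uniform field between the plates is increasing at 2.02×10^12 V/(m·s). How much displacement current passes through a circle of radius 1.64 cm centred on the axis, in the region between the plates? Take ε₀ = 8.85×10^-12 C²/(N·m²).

Total displacement current: I_d = ε₀(πR²)(dE/dt) = (8.85×10^-12)(1.320×10^-3)(2.02×10^12) = 0.02360 A.
Since J_d is uniform, the enclosed fraction is (r/R)² = 0.6400, giving I_d,enc = 0.0151 A.

0.0151 A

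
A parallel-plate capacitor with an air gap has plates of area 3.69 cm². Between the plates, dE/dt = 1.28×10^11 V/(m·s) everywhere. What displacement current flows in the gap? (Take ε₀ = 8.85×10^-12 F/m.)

4.18×10^-4 A

The displacement current is ε₀ times dΦ_E/dt = ε₀ A dE/dt = (8.85×10^-12)(3.69×10^-4)(1.28×10^11) = 4.18×10^-4 A.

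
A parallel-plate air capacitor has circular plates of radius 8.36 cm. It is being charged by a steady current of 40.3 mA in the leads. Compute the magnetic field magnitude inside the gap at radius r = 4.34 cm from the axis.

5.01×10^-8 T

By continuity the displacement current in the gap matches the conduction current: I_d = 0.0403 A.
For r < R the Ampère–Maxwell law gives B(2πr) = μ₀ I_d (r²/R²), so B = μ₀ I_d r/(2πR²) = (4π×10^-7)(0.0403)(0.0434)/(2π·0.0836²) = 5.01×10^-8 T.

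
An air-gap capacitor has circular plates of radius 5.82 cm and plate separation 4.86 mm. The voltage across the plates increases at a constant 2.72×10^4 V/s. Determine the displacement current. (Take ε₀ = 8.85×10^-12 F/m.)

5.27×10^-7 A

The displacement current equals the charging current C dV/dt. With C = ε₀A/d = (8.85×10^-12)(0.01064)/(4.86×10^-3) = 1.938×10^-11 F, I_d = (1.938×10^-11)(2.72×10^4) = 5.27×10^-7 A.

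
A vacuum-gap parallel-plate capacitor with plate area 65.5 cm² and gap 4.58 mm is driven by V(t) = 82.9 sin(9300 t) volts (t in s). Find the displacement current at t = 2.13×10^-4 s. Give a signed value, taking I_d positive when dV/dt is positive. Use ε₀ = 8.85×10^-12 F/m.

C = ε₀A/d = (8.85×10^-12)(6.55×10^-3)/(4.58×10^-3) = 1.266×10^-11 F. dV/dt = V₀ω·cos(ωt); at ωt = 1.9809 rad this factor is -0.3987.
I_d = C dV/dt = (1.266×10^-11)(82.9)(9300)(-0.3987) = -3.89×10^-6 A.

-3.89×10^-6 A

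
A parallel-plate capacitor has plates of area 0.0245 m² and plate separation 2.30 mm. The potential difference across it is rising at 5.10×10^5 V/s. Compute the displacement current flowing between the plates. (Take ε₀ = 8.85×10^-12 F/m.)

4.81×10^-5 A

The displacement current equals the charging current C dV/dt. With C = ε₀A/d = (8.85×10^-12)(0.0245)/(2.30×10^-3) = 9.427×10^-11 F, I_d = (9.427×10^-11)(5.10×10^5) = 4.81×10^-5 A.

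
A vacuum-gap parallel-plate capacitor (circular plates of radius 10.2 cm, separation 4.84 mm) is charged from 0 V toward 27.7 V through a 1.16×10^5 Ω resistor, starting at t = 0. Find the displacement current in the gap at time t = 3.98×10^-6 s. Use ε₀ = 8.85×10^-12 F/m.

C = ε₀A/d = (8.85×10^-12)(0.03269)/(4.84×10^-3) = 5.977×10^-11 F and τ = RC = 6.933×10^-6 s. I_d in the gap equals the RC charging current.
I_d(t) = (V₀/R) e^(−t/τ) = 2.388×10^-4 · e^(−0.5741) = 1.34×10^-4 A.

1.34×10^-4 A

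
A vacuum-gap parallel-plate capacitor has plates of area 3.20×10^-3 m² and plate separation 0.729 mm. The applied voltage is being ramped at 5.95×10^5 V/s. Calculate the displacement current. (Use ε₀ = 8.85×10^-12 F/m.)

The displacement current equals the charging current C dV/dt. With C = ε₀A/d = (8.85×10^-12)(3.20×10^-3)/(7.29×10^-4) = 3.885×10^-11 F, I_d = (3.885×10^-11)(5.95×10^5) = 2.31×10^-5 A.

2.31×10^-5 A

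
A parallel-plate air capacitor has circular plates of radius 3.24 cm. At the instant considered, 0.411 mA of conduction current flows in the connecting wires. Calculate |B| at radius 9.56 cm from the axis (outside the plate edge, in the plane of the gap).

By continuity the displacement current in the gap matches the conduction current: I_d = 4.11×10^-4 A.
For r ≥ R the full I_d is enclosed: B = μ₀ I_d/(2πr) = (4π×10^-7)(4.11×10^-4)/(2π·0.0956) = 8.60×10^-10 T.

8.60×10^-10 T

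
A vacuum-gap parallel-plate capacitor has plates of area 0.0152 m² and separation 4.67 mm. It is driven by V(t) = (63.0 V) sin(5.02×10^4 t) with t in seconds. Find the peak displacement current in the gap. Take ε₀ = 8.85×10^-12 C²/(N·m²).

The displacement current equals the conduction current C dV/dt, which peaks at C V₀ ω.
With C = ε₀A/d = (8.85×10^-12)(0.0152)/(4.67×10^-3) = 2.881×10^-11 F and ω = 5.02×10^4 rad/s, I_d,max = (2.881×10^-11)(63.0)(5.02×10^4) = 9.11×10^-5 A.

9.11×10^-5 A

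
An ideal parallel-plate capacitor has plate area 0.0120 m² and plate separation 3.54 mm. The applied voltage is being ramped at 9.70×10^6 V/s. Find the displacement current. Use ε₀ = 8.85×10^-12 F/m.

2.91×10^-4 A

E = V/d so dE/dt = (dV/dt)/d = 2.740×10^9 V/(m·s), and I_d = ε₀ A dE/dt = (8.85×10^-12)(0.0120)(2.740×10^9) = 2.91×10^-4 A.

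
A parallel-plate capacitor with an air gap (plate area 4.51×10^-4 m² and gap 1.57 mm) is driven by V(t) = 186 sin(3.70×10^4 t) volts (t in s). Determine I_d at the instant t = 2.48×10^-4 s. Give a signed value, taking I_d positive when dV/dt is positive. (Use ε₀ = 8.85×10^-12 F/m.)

-1.70×10^-5 A

dE/dt = (V₀ω/d)·cos(ωt) with ωt = 9.176 rad: (186)(3.70×10^4)(-0.9692)/(1.57×10^-3) = -4.248×10^9 V/(m·s).
I_d = ε₀ A dE/dt = (8.85×10^-12)(4.51×10^-4)(-4.248×10^9) = -1.70×10^-5 A.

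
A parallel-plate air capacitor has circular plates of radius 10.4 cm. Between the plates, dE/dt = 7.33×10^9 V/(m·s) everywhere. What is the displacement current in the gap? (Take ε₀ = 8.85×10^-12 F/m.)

2.20×10^-3 A

I_d = ε₀ A (dE/dt) = (8.85×10^-12)(0.03398 m²)(7.33×10^9) = 2.20×10^-3 A.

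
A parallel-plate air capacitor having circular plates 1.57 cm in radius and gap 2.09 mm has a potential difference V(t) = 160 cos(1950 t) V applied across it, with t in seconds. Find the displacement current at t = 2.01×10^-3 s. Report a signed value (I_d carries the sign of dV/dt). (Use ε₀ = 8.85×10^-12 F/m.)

dV/dt = (160)(1950)·−sin(3.9195) = 2.190×10^5 V/s.
I_d = C dV/dt with C = ε₀A/d = (8.85×10^-12)(7.744×10^-4)/(2.09×10^-3) = 3.279×10^-12 F, so I_d = (3.279×10^-12)(2.190×10^5) = 7.18×10^-7 A.

7.18×10^-7 A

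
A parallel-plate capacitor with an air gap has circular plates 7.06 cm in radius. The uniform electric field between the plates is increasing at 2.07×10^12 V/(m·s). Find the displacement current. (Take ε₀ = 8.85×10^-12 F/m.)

0.287 A

The displacement current is ε₀ times dΦ_E/dt = ε₀ A dE/dt = (8.85×10^-12)(0.01566)(2.07×10^12) = 0.287 A.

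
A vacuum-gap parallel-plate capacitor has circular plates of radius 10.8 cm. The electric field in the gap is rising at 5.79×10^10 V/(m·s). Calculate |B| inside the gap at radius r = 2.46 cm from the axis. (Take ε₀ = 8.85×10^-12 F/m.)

Total displacement current: I_d = ε₀(πR²)(dE/dt) = (8.85×10^-12)(0.03664)(5.79×10^10) = 0.01877 A.
An Ampèrian loop of radius r encloses a fraction (r/R)² of I_d. Then B·2πr = μ₀ I_d (r/R)², giving B = μ₀ I_d r/(2πR²) = 7.92×10^-9 T.

7.92×10^-9 T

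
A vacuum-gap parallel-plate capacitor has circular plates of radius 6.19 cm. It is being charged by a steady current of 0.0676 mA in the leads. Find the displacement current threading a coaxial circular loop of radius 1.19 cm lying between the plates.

Between the plates the displacement current equals the wire current: I_d = 0.0676 mA = 6.76×10^-5 A.
The field is uniform, so I_d,enc = I_d (r/R)² = (6.76×10^-5)(1.19/6.19)² = 2.50×10^-6 A.

2.50×10^-6 A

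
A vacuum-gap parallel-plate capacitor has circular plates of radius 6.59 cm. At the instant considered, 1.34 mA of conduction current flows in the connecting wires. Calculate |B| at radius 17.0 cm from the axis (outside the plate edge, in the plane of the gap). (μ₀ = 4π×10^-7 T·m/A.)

Between the plates the displacement current equals the wire current: I_d = 1.34 mA = 1.34×10^-3 A.
For r ≥ R the full I_d is enclosed: B = μ₀ I_d/(2πr) = (4π×10^-7)(1.34×10^-3)/(2π·0.170) = 1.58×10^-9 T.

1.58×10^-9 T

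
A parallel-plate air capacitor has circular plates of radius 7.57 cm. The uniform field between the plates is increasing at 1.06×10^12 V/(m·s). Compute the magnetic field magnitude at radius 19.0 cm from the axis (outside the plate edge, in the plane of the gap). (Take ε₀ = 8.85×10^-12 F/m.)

1.78×10^-7 T

Total displacement current: I_d = ε₀(πR²)(dE/dt) = (8.85×10^-12)(0.01800)(1.06×10^12) = 0.1689 A.
With r > R the enclosed displacement current is the full I_d; B = μ₀ I_d / (2πr) = 1.78×10^-7 T.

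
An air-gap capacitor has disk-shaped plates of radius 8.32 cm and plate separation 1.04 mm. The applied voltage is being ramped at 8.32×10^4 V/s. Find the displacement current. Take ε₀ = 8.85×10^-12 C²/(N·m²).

C = ε₀A/d = (8.85×10^-12)(0.02175)/(1.04×10^-3) = 1.851×10^-10 F.
I_d = C dV/dt = (1.851×10^-10)(8.32×10^4) = 1.54×10^-5 A.

1.54×10^-5 A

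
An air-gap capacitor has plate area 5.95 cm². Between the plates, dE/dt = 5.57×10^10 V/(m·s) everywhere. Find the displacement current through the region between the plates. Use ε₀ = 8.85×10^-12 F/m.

With a uniform field, Φ_E = EA, so I_d = ε₀ A dE/dt = 2.93×10^-4 A.

2.93×10^-4 A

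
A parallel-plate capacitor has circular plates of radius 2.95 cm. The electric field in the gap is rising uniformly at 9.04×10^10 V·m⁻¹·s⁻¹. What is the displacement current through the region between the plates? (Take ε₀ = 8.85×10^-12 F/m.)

The displacement current is ε₀ times dΦ_E/dt = ε₀ A dE/dt = (8.85×10^-12)(2.734×10^-3)(9.04×10^10) = 2.19×10^-3 A.

2.19×10^-3 A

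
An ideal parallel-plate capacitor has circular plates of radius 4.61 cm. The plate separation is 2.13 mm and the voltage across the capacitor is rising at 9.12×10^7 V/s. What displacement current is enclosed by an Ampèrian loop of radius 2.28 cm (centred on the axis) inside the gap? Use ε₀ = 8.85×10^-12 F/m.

6.19×10^-4 A

dE/dt = (dV/dt)/d = 4.282×10^10 V/(m·s); I_d = ε₀(πR²)(dE/dt) = (8.85×10^-12)(6.677×10^-3)(4.282×10^10) = 2.530×10^-3 A.
The field is uniform, so I_d,enc = I_d (r/R)² = (2.530×10^-3)(2.28/4.61)² = 6.19×10^-4 A.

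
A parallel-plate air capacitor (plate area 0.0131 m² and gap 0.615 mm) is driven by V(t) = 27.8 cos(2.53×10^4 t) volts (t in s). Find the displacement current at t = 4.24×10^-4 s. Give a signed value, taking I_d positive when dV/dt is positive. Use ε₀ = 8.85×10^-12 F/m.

1.28×10^-4 A

dV/dt = (27.8)(2.53×10^4)·−sin(10.7272) = 6.782×10^5 V/s.
I_d = C dV/dt with C = ε₀A/d = (8.85×10^-12)(0.0131)/(6.15×10^-4) = 1.885×10^-10 F, so I_d = (1.885×10^-10)(6.782×10^5) = 1.28×10^-4 A.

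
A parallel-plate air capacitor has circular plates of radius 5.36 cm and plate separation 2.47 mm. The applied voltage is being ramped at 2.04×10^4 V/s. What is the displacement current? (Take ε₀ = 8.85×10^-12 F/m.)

C = ε₀A/d = (8.85×10^-12)(9.026×10^-3)/(2.47×10^-3) = 3.234×10^-11 F.
I_d = C dV/dt = (3.234×10^-11)(2.04×10^4) = 6.60×10^-7 A.

6.60×10^-7 A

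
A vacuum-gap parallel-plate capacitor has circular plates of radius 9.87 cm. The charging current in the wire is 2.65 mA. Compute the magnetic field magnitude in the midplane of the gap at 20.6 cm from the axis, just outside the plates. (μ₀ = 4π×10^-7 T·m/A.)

By continuity the displacement current in the gap matches the conduction current: I_d = 2.65×10^-3 A.
Outside the plates the loop encloses all of I_d, so B·2πr = μ₀ I_d and B = 2.57×10^-9 T.

2.57×10^-9 T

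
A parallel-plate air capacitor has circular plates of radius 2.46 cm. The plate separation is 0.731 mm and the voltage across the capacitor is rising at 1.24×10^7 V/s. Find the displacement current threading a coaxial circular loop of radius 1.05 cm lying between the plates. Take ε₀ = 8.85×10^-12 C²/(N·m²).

5.20×10^-5 A

I_d = C dV/dt with C = ε₀πR²/d = 2.301×10^-11 F, so I_d = (2.301×10^-11)(1.24×10^7) = 2.853×10^-4 A.
Since J_d is uniform, the enclosed fraction is (r/R)² = 0.1822, giving I_d,enc = 5.20×10^-5 A.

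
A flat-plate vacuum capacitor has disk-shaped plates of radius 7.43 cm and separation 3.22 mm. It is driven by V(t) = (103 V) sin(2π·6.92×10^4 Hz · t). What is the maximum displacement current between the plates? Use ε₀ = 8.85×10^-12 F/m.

2.13×10^-3 A

C = ε₀A/d = (8.85×10^-12)(0.01734)/(3.22×10^-3) = 4.766×10^-11 F; ω = 2πf = 4.348×10^5 rad/s.
I_d = C dV/dt, so |I_d|_max = C V₀ ω = (4.766×10^-11)(103)(4.348×10^5) = 2.13×10^-3 A.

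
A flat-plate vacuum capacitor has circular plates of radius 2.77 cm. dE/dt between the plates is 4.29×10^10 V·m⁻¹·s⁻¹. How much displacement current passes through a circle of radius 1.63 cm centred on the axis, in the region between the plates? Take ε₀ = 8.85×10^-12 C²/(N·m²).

Total displacement current: I_d = ε₀(πR²)(dE/dt) = (8.85×10^-12)(2.411×10^-3)(4.29×10^10) = 9.154×10^-4 A.
The field is uniform, so I_d,enc = I_d (r/R)² = (9.154×10^-4)(1.63/2.77)² = 3.17×10^-4 A.

3.17×10^-4 A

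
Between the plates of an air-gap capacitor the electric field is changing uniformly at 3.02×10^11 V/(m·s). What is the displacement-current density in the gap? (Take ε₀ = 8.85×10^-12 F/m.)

2.67 A/m²

J_d = ε₀ dE/dt = (8.85×10^-12)(3.02×10^11) = 2.67 A/m².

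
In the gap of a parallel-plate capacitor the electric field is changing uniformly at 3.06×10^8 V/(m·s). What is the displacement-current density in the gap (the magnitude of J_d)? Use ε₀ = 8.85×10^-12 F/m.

J_d = ε₀ ∂E/∂t, so J_d = 2.71×10^-3 A/m².

2.71×10^-3 A/m²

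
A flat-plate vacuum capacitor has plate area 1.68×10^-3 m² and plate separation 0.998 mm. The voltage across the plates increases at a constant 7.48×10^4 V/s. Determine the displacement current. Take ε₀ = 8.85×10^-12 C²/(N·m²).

1.11×10^-6 A

The field between the plates is E = V/d, so dE/dt = (7.48×10^4)/(9.98×10^-4 m) = 7.495×10^7 V/(m·s).
I_d = ε₀ A (dE/dt) = (8.85×10^-12)(1.68×10^-3)(7.495×10^7) = 1.11×10^-6 A.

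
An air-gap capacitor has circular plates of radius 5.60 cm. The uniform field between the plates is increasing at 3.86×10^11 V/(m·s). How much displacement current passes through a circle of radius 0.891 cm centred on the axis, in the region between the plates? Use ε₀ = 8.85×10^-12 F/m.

8.52×10^-4 A

I_d = ε₀ dΦ_E/dt = ε₀ πR² (dE/dt) = (8.85×10^-12)(9.852×10^-3)(3.86×10^11) = 0.03366 A through the full plate area.
Since J_d is uniform, the enclosed fraction is (r/R)² = 0.02532, giving I_d,enc = 8.52×10^-4 A.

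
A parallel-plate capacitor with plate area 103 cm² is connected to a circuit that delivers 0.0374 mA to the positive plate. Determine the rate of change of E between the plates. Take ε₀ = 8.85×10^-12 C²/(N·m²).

4.10×10^8 V/(m·s)

By continuity, I_d in the gap equals the 0.0374 mA flowing in the wire.
Since I_d = ε₀ A dE/dt, dE/dt = I_d/(ε₀A) = (3.74×10^-5)/((8.85×10^-12)(0.0103)) = 4.10×10^8 V/(m·s).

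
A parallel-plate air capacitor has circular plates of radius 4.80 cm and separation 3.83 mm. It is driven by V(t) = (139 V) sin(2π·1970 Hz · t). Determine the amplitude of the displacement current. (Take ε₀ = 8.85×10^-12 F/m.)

(dE/dt)_max = V₀ω/d = 4.493×10^8 V/(m·s); ω = 2πf = 1.238×10^4 rad/s.
I_d,max = ε₀ A (dE/dt)_max = (8.85×10^-12)(7.238×10^-3)(4.493×10^8) = 2.88×10^-5 A.

2.88×10^-5 A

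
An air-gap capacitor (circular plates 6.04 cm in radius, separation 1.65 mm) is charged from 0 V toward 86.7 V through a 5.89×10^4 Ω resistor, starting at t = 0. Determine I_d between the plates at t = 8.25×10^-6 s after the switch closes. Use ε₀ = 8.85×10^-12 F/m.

C = ε₀A/d = (8.85×10^-12)(0.01146)/(1.65×10^-3) = 6.147×10^-11 F, so τ = RC = 3.621×10^-6 s.
The conduction current is I(t) = (V₀/R) e^(−t/τ), and the displacement current between the plates equals it.
t/τ = 2.278; I_d = (86.7/5.89×10^4) · e^(−2.278) = (1.472×10^-3)(0.1025) = 1.51×10^-4 A.

1.51×10^-4 A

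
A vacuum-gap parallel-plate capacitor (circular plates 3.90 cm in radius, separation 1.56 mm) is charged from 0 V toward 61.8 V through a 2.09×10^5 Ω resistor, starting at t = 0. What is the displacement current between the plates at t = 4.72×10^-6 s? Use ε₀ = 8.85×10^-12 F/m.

1.29×10^-4 A

C = ε₀A/d = (8.85×10^-12)(4.778×10^-3)/(1.56×10^-3) = 2.711×10^-11 F and τ = RC = 5.666×10^-6 s. I_d in the gap equals the RC charging current.
I_d(t) = (V₀/R) e^(−t/τ) = 2.957×10^-4 · e^(−0.8330) = 1.29×10^-4 A.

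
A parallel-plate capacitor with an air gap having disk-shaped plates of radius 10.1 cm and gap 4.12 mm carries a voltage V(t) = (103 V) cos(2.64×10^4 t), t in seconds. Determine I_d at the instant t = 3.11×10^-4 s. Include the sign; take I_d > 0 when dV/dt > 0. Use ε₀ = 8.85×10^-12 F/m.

-1.75×10^-4 A

dV/dt = (103)(2.64×10^4)·−sin(8.2104) = -2.548×10^6 V/s.
I_d = C dV/dt with C = ε₀A/d = (8.85×10^-12)(0.03205)/(4.12×10^-3) = 6.885×10^-11 F, so I_d = (6.885×10^-11)(-2.548×10^6) = -1.75×10^-4 A.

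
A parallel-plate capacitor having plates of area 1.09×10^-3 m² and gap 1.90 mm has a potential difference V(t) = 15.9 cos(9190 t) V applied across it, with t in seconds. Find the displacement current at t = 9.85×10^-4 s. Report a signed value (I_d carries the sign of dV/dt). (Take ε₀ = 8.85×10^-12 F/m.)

-2.70×10^-7 A

dV/dt = (15.9)(9190)·−sin(9.05215) = -5.320×10^4 V/s.
I_d = C dV/dt with C = ε₀A/d = (8.85×10^-12)(1.09×10^-3)/(1.90×10^-3) = 5.077×10^-12 F, so I_d = (5.077×10^-12)(-5.320×10^4) = -2.70×10^-7 A.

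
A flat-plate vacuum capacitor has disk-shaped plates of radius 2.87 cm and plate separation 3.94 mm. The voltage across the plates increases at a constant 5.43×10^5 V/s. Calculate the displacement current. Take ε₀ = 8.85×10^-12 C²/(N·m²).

3.16×10^-6 A

E = V/d so dE/dt = (dV/dt)/d = 1.378×10^8 V/(m·s), and I_d = ε₀ A dE/dt = (8.85×10^-12)(2.588×10^-3)(1.378×10^8) = 3.16×10^-6 A.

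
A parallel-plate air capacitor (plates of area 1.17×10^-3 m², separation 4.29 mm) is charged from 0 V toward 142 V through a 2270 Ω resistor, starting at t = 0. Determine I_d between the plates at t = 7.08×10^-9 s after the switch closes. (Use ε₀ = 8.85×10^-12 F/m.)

0.0172 A

With C = ε₀A/d = (8.85×10^-12)(1.17×10^-3)/(4.29×10^-3) = 2.414×10^-12 F, the time constant is τ = RC = 5.480×10^-9 s, so t/τ = 1.292 and e^(−t/τ) = 0.2747.
I_d = I_cond = (V₀/R) e^(−t/τ) = (0.06256)(0.2747) = 0.0172 A.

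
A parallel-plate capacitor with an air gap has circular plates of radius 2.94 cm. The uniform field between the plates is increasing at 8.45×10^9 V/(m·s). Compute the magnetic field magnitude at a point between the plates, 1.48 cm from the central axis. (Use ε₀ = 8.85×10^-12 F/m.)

Total displacement current: I_d = ε₀(πR²)(dE/dt) = (8.85×10^-12)(2.715×10^-3)(8.45×10^9) = 2.030×10^-4 A.
An Ampèrian loop of radius r encloses a fraction (r/R)² of I_d. Then B·2πr = μ₀ I_d (r/R)², giving B = μ₀ I_d r/(2πR²) = 6.95×10^-10 T.

6.95×10^-10 T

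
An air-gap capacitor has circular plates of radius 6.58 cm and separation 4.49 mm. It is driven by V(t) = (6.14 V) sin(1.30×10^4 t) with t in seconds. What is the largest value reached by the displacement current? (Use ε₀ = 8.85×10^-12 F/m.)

The displacement current equals the conduction current C dV/dt, which peaks at C V₀ ω.
With C = ε₀A/d = (8.85×10^-12)(0.01360)/(4.49×10^-3) = 2.681×10^-11 F and ω = 1.30×10^4 rad/s, I_d,max = (2.681×10^-11)(6.14)(1.30×10^4) = 2.14×10^-6 A.

2.14×10^-6 A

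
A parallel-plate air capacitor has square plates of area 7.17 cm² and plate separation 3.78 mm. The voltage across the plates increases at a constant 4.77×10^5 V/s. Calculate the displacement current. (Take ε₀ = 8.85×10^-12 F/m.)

The displacement current equals the charging current C dV/dt. With C = ε₀A/d = (8.85×10^-12)(7.17×10^-4)/(3.78×10^-3) = 1.679×10^-12 F, I_d = (1.679×10^-12)(4.77×10^5) = 8.01×10^-7 A.

8.01×10^-7 A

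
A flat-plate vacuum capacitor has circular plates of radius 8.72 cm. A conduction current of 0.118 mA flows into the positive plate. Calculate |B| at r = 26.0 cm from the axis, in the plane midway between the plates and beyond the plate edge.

No conduction current crosses the gap, so I_d there equals the 1.18×10^-4 A in the leads.
For r ≥ R the full I_d is enclosed: B = μ₀ I_d/(2πr) = (4π×10^-7)(1.18×10^-4)/(2π·0.260) = 9.08×10^-11 T.

9.08×10^-11 T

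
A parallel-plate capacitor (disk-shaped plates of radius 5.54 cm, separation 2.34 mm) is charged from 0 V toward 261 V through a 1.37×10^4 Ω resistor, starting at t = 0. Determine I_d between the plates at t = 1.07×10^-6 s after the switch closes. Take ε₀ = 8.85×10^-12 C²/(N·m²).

2.24×10^-3 A

C = ε₀A/d = (8.85×10^-12)(9.642×10^-3)/(2.34×10^-3) = 3.647×10^-11 F, so τ = RC = 4.996×10^-7 s.
The conduction current is I(t) = (V₀/R) e^(−t/τ), and the displacement current between the plates equals it.
t/τ = 2.142; I_d = (261/1.37×10^4) · e^(−2.142) = (0.01905)(0.1174) = 2.24×10^-3 A.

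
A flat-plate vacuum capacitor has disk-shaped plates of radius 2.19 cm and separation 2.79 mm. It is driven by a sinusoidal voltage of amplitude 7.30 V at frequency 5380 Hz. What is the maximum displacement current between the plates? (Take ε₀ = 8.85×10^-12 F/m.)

1.18×10^-6 A

(dE/dt)_max = V₀ω/d = 8.844×10^7 V/(m·s); ω = 2πf = 3.380×10^4 rad/s.
I_d,max = ε₀ A (dE/dt)_max = (8.85×10^-12)(1.507×10^-3)(8.844×10^7) = 1.18×10^-6 A.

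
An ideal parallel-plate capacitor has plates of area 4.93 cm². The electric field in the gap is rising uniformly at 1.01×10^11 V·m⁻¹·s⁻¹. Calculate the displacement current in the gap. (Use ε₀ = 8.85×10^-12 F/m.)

I_d = ε₀ A (dE/dt) = (8.85×10^-12)(4.93×10^-4 m²)(1.01×10^11) = 4.41×10^-4 A.

4.41×10^-4 A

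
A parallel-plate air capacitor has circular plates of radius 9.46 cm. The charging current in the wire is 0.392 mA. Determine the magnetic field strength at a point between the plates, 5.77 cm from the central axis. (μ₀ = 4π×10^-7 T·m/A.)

By continuity the displacement current in the gap matches the conduction current: I_d = 3.92×10^-4 A.
∮B·dl = μ₀ I_d,enc with I_d,enc = I_d r²/R² = 1.458×10^-4 A; so B = μ₀ I_d,enc/(2πr) = 5.05×10^-10 T.

5.05×10^-10 T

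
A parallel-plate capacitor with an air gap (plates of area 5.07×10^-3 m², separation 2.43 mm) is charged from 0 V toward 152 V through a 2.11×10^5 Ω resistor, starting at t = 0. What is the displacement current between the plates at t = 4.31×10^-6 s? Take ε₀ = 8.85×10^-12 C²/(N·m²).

C = ε₀A/d = (8.85×10^-12)(5.07×10^-3)/(2.43×10^-3) = 1.846×10^-11 F and τ = RC = 3.895×10^-6 s. I_d in the gap equals the RC charging current.
I_d(t) = (V₀/R) e^(−t/τ) = 7.204×10^-4 · e^(−1.107) = 2.38×10^-4 A.

2.38×10^-4 A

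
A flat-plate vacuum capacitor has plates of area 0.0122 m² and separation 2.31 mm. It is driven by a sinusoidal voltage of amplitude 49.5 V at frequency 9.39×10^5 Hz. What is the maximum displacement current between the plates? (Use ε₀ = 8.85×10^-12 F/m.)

The displacement current equals the conduction current C dV/dt, which peaks at C V₀ ω.
With C = ε₀A/d = (8.85×10^-12)(0.0122)/(2.31×10^-3) = 4.674×10^-11 F and ω = 2πf = 5.900×10^6 rad/s, I_d,max = (4.674×10^-11)(49.5)(5.900×10^6) = 0.0137 A.

0.0137 A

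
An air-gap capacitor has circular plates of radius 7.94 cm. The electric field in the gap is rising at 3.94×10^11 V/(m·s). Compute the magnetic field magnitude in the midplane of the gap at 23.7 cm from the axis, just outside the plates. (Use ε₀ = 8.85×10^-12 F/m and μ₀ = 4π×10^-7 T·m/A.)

Total displacement current: I_d = ε₀(πR²)(dE/dt) = (8.85×10^-12)(0.01981)(3.94×10^11) = 0.06908 A.
For r ≥ R the full I_d is enclosed: B = μ₀ I_d/(2πr) = (4π×10^-7)(0.06908)/(2π·0.237) = 5.83×10^-8 T.

5.83×10^-8 T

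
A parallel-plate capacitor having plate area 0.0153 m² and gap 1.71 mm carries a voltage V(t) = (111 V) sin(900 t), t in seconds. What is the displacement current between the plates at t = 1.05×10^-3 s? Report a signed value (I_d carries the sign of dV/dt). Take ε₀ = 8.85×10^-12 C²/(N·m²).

dV/dt = (111)(900)·cos(0.945) = 5.852×10^4 V/s.
I_d = C dV/dt with C = ε₀A/d = (8.85×10^-12)(0.0153)/(1.71×10^-3) = 7.918×10^-11 F, so I_d = (7.918×10^-11)(5.852×10^4) = 4.63×10^-6 A.

4.63×10^-6 A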